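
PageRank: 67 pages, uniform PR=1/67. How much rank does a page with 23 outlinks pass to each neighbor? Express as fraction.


Initial PR = 1/67 = 1/67
Outlinks = 23
Contribution per link = PR / outlinks
= 1/67 / 23
= 1/1541

1/1541


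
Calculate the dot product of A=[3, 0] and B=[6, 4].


Dot product = sum of element-wise products
A[0]*B[0] = 3*6 = 18
A[1]*B[1] = 0*4 = 0
Sum = 18 + 0 = 18

18


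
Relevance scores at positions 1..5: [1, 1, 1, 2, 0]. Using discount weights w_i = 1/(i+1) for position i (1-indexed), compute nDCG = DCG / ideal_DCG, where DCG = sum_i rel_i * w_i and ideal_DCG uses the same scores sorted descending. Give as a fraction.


Position discount weights w_i = 1/(i+1) for i=1..5:
Weights = [1/2, 1/3, 1/4, 1/5, 1/6]
Actual relevance: [1, 1, 1, 2, 0]
DCG = 1/2 + 1/3 + 1/4 + 2/5 + 0/6 = 89/60
Ideal relevance (sorted desc): [2, 1, 1, 1, 0]
Ideal DCG = 2/2 + 1/3 + 1/4 + 1/5 + 0/6 = 107/60
nDCG = DCG / ideal_DCG = 89/60 / 107/60 = 89/107

89/107


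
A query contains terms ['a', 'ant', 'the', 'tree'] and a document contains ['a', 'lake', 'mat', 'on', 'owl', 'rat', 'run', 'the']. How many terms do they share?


Query terms: ['a', 'ant', 'the', 'tree']
Document terms: ['a', 'lake', 'mat', 'on', 'owl', 'rat', 'run', 'the']
Common terms: ['a', 'the']
Overlap count = 2

2


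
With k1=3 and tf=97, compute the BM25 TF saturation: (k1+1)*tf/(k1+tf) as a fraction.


BM25 TF component = (k1+1)*tf / (k1+tf)
k1 = 3, tf = 97
Numerator = (3+1)*97 = 388
Denominator = 3 + 97 = 100
= 388/100 = 97/25

97/25


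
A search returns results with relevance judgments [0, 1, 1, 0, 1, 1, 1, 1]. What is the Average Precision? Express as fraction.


Computing P@k for each relevant position:
Position 1: not relevant
Position 2: relevant, P@2 = 1/2 = 1/2
Position 3: relevant, P@3 = 2/3 = 2/3
Position 4: not relevant
Position 5: relevant, P@5 = 3/5 = 3/5
Position 6: relevant, P@6 = 4/6 = 2/3
Position 7: relevant, P@7 = 5/7 = 5/7
Position 8: relevant, P@8 = 6/8 = 3/4
Sum of P@k = 1/2 + 2/3 + 3/5 + 2/3 + 5/7 + 3/4 = 1637/420
AP = 1637/420 / 6 = 1637/2520

1637/2520


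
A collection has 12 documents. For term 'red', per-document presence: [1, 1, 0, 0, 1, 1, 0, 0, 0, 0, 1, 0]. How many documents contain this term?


Checking each document for 'red':
Doc 1: present
Doc 2: present
Doc 3: absent
Doc 4: absent
Doc 5: present
Doc 6: present
Doc 7: absent
Doc 8: absent
Doc 9: absent
Doc 10: absent
Doc 11: present
Doc 12: absent
df = sum of presences = 1 + 1 + 0 + 0 + 1 + 1 + 0 + 0 + 0 + 0 + 1 + 0 = 5

5


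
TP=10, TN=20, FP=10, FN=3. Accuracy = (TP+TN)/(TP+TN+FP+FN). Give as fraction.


Accuracy = (TP + TN) / (TP + TN + FP + FN)
TP + TN = 10 + 20 = 30
Total = 10 + 20 + 10 + 3 = 43
Accuracy = 30 / 43 = 30/43

30/43


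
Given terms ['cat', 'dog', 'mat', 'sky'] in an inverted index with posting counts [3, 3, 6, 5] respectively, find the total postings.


Summing posting list sizes:
'cat': 3 postings
'dog': 3 postings
'mat': 6 postings
'sky': 5 postings
Total = 3 + 3 + 6 + 5 = 17

17


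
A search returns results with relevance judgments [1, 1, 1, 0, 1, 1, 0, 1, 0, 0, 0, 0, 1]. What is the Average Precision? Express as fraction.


Computing P@k for each relevant position:
Position 1: relevant, P@1 = 1/1 = 1
Position 2: relevant, P@2 = 2/2 = 1
Position 3: relevant, P@3 = 3/3 = 1
Position 4: not relevant
Position 5: relevant, P@5 = 4/5 = 4/5
Position 6: relevant, P@6 = 5/6 = 5/6
Position 7: not relevant
Position 8: relevant, P@8 = 6/8 = 3/4
Position 9: not relevant
Position 10: not relevant
Position 11: not relevant
Position 12: not relevant
Position 13: relevant, P@13 = 7/13 = 7/13
Sum of P@k = 1 + 1 + 1 + 4/5 + 5/6 + 3/4 + 7/13 = 4619/780
AP = 4619/780 / 7 = 4619/5460

4619/5460


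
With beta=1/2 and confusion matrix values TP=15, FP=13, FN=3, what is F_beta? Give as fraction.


P = TP/(TP+FP) = 15/28 = 15/28
R = TP/(TP+FN) = 15/18 = 5/6
beta^2 = 1/2^2 = 1/4
(1 + beta^2) = 5/4
Numerator = (1+beta^2)*P*R = 125/224
Denominator = beta^2*P + R = 15/112 + 5/6 = 325/336
F_beta = 15/26

15/26


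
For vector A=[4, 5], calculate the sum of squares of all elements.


|A|^2 = sum of squared components
A[0]^2 = 4^2 = 16
A[1]^2 = 5^2 = 25
Sum = 16 + 25 = 41

41


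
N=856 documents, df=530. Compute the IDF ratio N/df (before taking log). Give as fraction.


IDF ratio = N / df
= 856 / 530
= 428/265

428/265


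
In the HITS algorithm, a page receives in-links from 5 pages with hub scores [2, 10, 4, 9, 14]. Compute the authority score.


Authority = sum of hub scores of in-linkers
In-link 1: hub score = 2
In-link 2: hub score = 10
In-link 3: hub score = 4
In-link 4: hub score = 9
In-link 5: hub score = 14
Authority = 2 + 10 + 4 + 9 + 14 = 39

39


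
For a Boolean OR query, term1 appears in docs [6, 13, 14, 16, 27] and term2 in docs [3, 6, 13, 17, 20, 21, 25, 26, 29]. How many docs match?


Boolean OR: find union of posting lists
term1 docs: [6, 13, 14, 16, 27]
term2 docs: [3, 6, 13, 17, 20, 21, 25, 26, 29]
Union: [3, 6, 13, 14, 16, 17, 20, 21, 25, 26, 27, 29]
|union| = 12

12


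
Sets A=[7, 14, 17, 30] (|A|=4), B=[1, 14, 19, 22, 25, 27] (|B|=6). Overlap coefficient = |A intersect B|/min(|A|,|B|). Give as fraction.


A intersect B = [14]
|A intersect B| = 1
min(|A|, |B|) = min(4, 6) = 4
Overlap = 1 / 4 = 1/4

1/4


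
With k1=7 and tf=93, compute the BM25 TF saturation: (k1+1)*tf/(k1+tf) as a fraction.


BM25 TF component = (k1+1)*tf / (k1+tf)
k1 = 7, tf = 93
Numerator = (7+1)*93 = 744
Denominator = 7 + 93 = 100
= 744/100 = 186/25

186/25


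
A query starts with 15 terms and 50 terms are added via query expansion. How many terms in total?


Original terms: 15
Expansion terms: 50
Total = 15 + 50 = 65

65


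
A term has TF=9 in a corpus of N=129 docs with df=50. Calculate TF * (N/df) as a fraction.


TF * (N/df)
= 9 * (129/50)
= 9 * 129/50
= 1161/50

1161/50


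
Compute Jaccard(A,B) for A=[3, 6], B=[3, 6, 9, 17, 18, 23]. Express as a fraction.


A intersect B = [3, 6]
|A intersect B| = 2
A union B = [3, 6, 9, 17, 18, 23]
|A union B| = 6
Jaccard = 2/6 = 1/3

1/3


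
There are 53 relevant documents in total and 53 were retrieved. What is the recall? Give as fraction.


Recall = retrieved_relevant / total_relevant
= 53 / 53
= 53 / (53 + 0)
= 1

1


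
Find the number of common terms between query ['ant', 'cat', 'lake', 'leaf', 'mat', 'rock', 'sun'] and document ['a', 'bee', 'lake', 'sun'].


Query terms: ['ant', 'cat', 'lake', 'leaf', 'mat', 'rock', 'sun']
Document terms: ['a', 'bee', 'lake', 'sun']
Common terms: ['lake', 'sun']
Overlap count = 2

2


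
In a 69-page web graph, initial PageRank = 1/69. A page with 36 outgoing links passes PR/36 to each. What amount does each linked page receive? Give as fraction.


Initial PR = 1/69 = 1/69
Outlinks = 36
Contribution per link = PR / outlinks
= 1/69 / 36
= 1/2484

1/2484


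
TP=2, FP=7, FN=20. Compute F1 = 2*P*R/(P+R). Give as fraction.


F1 = 2 * P * R / (P + R)
P = TP/(TP+FP) = 2/9 = 2/9
R = TP/(TP+FN) = 2/22 = 1/11
2 * P * R = 2 * 2/9 * 1/11 = 4/99
P + R = 2/9 + 1/11 = 31/99
F1 = 4/99 / 31/99 = 4/31

4/31


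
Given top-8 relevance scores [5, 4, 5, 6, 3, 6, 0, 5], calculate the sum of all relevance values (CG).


Cumulative Gain = sum of relevance scores
Position 1: rel=5, running sum=5
Position 2: rel=4, running sum=9
Position 3: rel=5, running sum=14
Position 4: rel=6, running sum=20
Position 5: rel=3, running sum=23
Position 6: rel=6, running sum=29
Position 7: rel=0, running sum=29
Position 8: rel=5, running sum=34
CG = 34

34


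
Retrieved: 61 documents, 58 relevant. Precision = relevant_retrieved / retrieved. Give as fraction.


Precision = relevant_retrieved / total_retrieved
= 58 / 61
= 58 / (58 + 3)
= 58/61

58/61


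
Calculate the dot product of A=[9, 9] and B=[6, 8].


Dot product = sum of element-wise products
A[0]*B[0] = 9*6 = 54
A[1]*B[1] = 9*8 = 72
Sum = 54 + 72 = 126

126


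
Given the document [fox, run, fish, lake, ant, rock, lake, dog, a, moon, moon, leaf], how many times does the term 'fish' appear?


Document has 12 words
Scanning for 'fish':
Found at positions: [2]
Count = 1

1


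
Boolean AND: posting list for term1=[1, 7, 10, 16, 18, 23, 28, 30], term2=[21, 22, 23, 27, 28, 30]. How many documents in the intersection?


Boolean AND: find intersection of posting lists
term1 docs: [1, 7, 10, 16, 18, 23, 28, 30]
term2 docs: [21, 22, 23, 27, 28, 30]
Intersection: [23, 28, 30]
|intersection| = 3

3


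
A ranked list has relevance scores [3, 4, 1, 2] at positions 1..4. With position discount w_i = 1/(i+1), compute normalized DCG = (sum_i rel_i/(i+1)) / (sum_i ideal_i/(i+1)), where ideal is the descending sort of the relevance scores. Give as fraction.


Position discount weights w_i = 1/(i+1) for i=1..4:
Weights = [1/2, 1/3, 1/4, 1/5]
Actual relevance: [3, 4, 1, 2]
DCG = 3/2 + 4/3 + 1/4 + 2/5 = 209/60
Ideal relevance (sorted desc): [4, 3, 2, 1]
Ideal DCG = 4/2 + 3/3 + 2/4 + 1/5 = 37/10
nDCG = DCG / ideal_DCG = 209/60 / 37/10 = 209/222

209/222


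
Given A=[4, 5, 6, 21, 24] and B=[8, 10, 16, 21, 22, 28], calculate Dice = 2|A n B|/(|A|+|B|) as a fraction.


A intersect B = [21]
|A intersect B| = 1
|A| = 5, |B| = 6
Dice = 2*1 / (5+6)
= 2 / 11 = 2/11

2/11


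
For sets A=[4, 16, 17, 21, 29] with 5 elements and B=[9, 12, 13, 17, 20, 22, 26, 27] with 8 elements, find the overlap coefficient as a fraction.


A intersect B = [17]
|A intersect B| = 1
min(|A|, |B|) = min(5, 8) = 5
Overlap = 1 / 5 = 1/5

1/5


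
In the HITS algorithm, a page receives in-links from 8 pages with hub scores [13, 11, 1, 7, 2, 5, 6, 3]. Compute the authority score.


Authority = sum of hub scores of in-linkers
In-link 1: hub score = 13
In-link 2: hub score = 11
In-link 3: hub score = 1
In-link 4: hub score = 7
In-link 5: hub score = 2
In-link 6: hub score = 5
In-link 7: hub score = 6
In-link 8: hub score = 3
Authority = 13 + 11 + 1 + 7 + 2 + 5 + 6 + 3 = 48

48


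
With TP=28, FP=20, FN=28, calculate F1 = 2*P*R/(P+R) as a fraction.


F1 = 2 * P * R / (P + R)
P = TP/(TP+FP) = 28/48 = 7/12
R = TP/(TP+FN) = 28/56 = 1/2
2 * P * R = 2 * 7/12 * 1/2 = 7/12
P + R = 7/12 + 1/2 = 13/12
F1 = 7/12 / 13/12 = 7/13

7/13


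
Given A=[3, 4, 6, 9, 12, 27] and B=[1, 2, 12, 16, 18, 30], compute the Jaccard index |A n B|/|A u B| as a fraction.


A intersect B = [12]
|A intersect B| = 1
A union B = [1, 2, 3, 4, 6, 9, 12, 16, 18, 27, 30]
|A union B| = 11
Jaccard = 1/11 = 1/11

1/11


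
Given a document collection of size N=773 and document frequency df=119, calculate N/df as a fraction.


IDF ratio = N / df
= 773 / 119
= 773/119

773/119


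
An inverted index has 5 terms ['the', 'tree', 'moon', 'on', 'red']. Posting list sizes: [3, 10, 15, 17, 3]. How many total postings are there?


Summing posting list sizes:
'the': 3 postings
'tree': 10 postings
'moon': 15 postings
'on': 17 postings
'red': 3 postings
Total = 3 + 10 + 15 + 17 + 3 = 48

48


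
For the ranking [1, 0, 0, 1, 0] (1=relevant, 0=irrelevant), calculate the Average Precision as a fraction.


Computing P@k for each relevant position:
Position 1: relevant, P@1 = 1/1 = 1
Position 2: not relevant
Position 3: not relevant
Position 4: relevant, P@4 = 2/4 = 1/2
Position 5: not relevant
Sum of P@k = 1 + 1/2 = 3/2
AP = 3/2 / 2 = 3/4

3/4


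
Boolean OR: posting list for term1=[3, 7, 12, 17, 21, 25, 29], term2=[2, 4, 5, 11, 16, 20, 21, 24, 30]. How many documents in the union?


Boolean OR: find union of posting lists
term1 docs: [3, 7, 12, 17, 21, 25, 29]
term2 docs: [2, 4, 5, 11, 16, 20, 21, 24, 30]
Union: [2, 3, 4, 5, 7, 11, 12, 16, 17, 20, 21, 24, 25, 29, 30]
|union| = 15

15


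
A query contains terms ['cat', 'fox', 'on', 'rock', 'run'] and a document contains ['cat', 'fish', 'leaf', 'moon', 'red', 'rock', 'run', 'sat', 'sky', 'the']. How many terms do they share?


Query terms: ['cat', 'fox', 'on', 'rock', 'run']
Document terms: ['cat', 'fish', 'leaf', 'moon', 'red', 'rock', 'run', 'sat', 'sky', 'the']
Common terms: ['cat', 'rock', 'run']
Overlap count = 3

3


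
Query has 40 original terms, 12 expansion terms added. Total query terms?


Original terms: 40
Expansion terms: 12
Total = 40 + 12 = 52

52


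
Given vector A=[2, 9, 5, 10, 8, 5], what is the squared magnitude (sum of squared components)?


|A|^2 = sum of squared components
A[0]^2 = 2^2 = 4
A[1]^2 = 9^2 = 81
A[2]^2 = 5^2 = 25
A[3]^2 = 10^2 = 100
A[4]^2 = 8^2 = 64
A[5]^2 = 5^2 = 25
Sum = 4 + 81 + 25 + 100 + 64 + 25 = 299

299


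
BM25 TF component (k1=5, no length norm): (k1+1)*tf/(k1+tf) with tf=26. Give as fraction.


BM25 TF component = (k1+1)*tf / (k1+tf)
k1 = 5, tf = 26
Numerator = (5+1)*26 = 156
Denominator = 5 + 26 = 31
= 156/31 = 156/31

156/31


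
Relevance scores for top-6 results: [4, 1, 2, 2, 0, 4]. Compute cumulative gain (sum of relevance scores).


Cumulative Gain = sum of relevance scores
Position 1: rel=4, running sum=4
Position 2: rel=1, running sum=5
Position 3: rel=2, running sum=7
Position 4: rel=2, running sum=9
Position 5: rel=0, running sum=9
Position 6: rel=4, running sum=13
CG = 13

13


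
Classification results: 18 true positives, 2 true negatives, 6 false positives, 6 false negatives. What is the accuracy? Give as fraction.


Accuracy = (TP + TN) / (TP + TN + FP + FN)
TP + TN = 18 + 2 = 20
Total = 18 + 2 + 6 + 6 = 32
Accuracy = 20 / 32 = 5/8

5/8


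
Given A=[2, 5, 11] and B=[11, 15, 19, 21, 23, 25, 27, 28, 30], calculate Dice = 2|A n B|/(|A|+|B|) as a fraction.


A intersect B = [11]
|A intersect B| = 1
|A| = 3, |B| = 9
Dice = 2*1 / (3+9)
= 2 / 12 = 1/6

1/6


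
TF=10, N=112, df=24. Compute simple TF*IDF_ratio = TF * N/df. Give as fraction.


TF * (N/df)
= 10 * (112/24)
= 10 * 14/3
= 140/3

140/3


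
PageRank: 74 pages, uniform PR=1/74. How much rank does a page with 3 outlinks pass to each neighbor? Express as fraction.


Initial PR = 1/74 = 1/74
Outlinks = 3
Contribution per link = PR / outlinks
= 1/74 / 3
= 1/222

1/222


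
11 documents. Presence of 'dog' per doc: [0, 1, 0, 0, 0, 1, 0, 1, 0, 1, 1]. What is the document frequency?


Checking each document for 'dog':
Doc 1: absent
Doc 2: present
Doc 3: absent
Doc 4: absent
Doc 5: absent
Doc 6: present
Doc 7: absent
Doc 8: present
Doc 9: absent
Doc 10: present
Doc 11: present
df = sum of presences = 0 + 1 + 0 + 0 + 0 + 1 + 0 + 1 + 0 + 1 + 1 = 5

5


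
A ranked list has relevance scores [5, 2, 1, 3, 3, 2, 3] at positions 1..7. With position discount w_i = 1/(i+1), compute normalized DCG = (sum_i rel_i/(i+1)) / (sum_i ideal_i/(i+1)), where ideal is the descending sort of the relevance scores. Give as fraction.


Position discount weights w_i = 1/(i+1) for i=1..7:
Weights = [1/2, 1/3, 1/4, 1/5, 1/6, 1/7, 1/8]
Actual relevance: [5, 2, 1, 3, 3, 2, 3]
DCG = 5/2 + 2/3 + 1/4 + 3/5 + 3/6 + 2/7 + 3/8 = 4349/840
Ideal relevance (sorted desc): [5, 3, 3, 3, 2, 2, 1]
Ideal DCG = 5/2 + 3/3 + 3/4 + 3/5 + 2/6 + 2/7 + 1/8 = 4699/840
nDCG = DCG / ideal_DCG = 4349/840 / 4699/840 = 4349/4699

4349/4699


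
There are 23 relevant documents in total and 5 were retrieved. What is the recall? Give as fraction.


Recall = retrieved_relevant / total_relevant
= 5 / 23
= 5 / (5 + 18)
= 5/23

5/23


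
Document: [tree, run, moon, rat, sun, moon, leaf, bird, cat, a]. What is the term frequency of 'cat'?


Document has 10 words
Scanning for 'cat':
Found at positions: [8]
Count = 1

1


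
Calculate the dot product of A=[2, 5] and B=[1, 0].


Dot product = sum of element-wise products
A[0]*B[0] = 2*1 = 2
A[1]*B[1] = 5*0 = 0
Sum = 2 + 0 = 2

2


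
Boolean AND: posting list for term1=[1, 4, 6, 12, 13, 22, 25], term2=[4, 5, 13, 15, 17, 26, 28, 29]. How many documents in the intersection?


Boolean AND: find intersection of posting lists
term1 docs: [1, 4, 6, 12, 13, 22, 25]
term2 docs: [4, 5, 13, 15, 17, 26, 28, 29]
Intersection: [4, 13]
|intersection| = 2

2


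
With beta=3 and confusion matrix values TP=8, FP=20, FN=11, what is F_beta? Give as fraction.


P = TP/(TP+FP) = 8/28 = 2/7
R = TP/(TP+FN) = 8/19 = 8/19
beta^2 = 3^2 = 9
(1 + beta^2) = 10
Numerator = (1+beta^2)*P*R = 160/133
Denominator = beta^2*P + R = 18/7 + 8/19 = 398/133
F_beta = 80/199

80/199


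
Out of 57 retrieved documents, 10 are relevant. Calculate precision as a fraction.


Precision = relevant_retrieved / total_retrieved
= 10 / 57
= 10 / (10 + 47)
= 10/57

10/57


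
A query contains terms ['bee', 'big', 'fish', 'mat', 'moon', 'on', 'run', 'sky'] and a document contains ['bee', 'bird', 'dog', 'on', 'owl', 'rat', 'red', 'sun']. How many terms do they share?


Query terms: ['bee', 'big', 'fish', 'mat', 'moon', 'on', 'run', 'sky']
Document terms: ['bee', 'bird', 'dog', 'on', 'owl', 'rat', 'red', 'sun']
Common terms: ['bee', 'on']
Overlap count = 2

2


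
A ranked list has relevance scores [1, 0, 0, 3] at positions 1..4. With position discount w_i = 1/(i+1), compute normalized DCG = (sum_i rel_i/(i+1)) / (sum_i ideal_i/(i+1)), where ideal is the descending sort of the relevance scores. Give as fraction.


Position discount weights w_i = 1/(i+1) for i=1..4:
Weights = [1/2, 1/3, 1/4, 1/5]
Actual relevance: [1, 0, 0, 3]
DCG = 1/2 + 0/3 + 0/4 + 3/5 = 11/10
Ideal relevance (sorted desc): [3, 1, 0, 0]
Ideal DCG = 3/2 + 1/3 + 0/4 + 0/5 = 11/6
nDCG = DCG / ideal_DCG = 11/10 / 11/6 = 3/5

3/5


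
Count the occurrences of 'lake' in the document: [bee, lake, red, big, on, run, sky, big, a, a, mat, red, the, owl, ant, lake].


Document has 16 words
Scanning for 'lake':
Found at positions: [1, 15]
Count = 2

2


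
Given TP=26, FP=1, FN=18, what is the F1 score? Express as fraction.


F1 = 2 * P * R / (P + R)
P = TP/(TP+FP) = 26/27 = 26/27
R = TP/(TP+FN) = 26/44 = 13/22
2 * P * R = 2 * 26/27 * 13/22 = 338/297
P + R = 26/27 + 13/22 = 923/594
F1 = 338/297 / 923/594 = 52/71

52/71


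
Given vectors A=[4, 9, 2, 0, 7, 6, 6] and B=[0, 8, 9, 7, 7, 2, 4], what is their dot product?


Dot product = sum of element-wise products
A[0]*B[0] = 4*0 = 0
A[1]*B[1] = 9*8 = 72
A[2]*B[2] = 2*9 = 18
A[3]*B[3] = 0*7 = 0
A[4]*B[4] = 7*7 = 49
A[5]*B[5] = 6*2 = 12
A[6]*B[6] = 6*4 = 24
Sum = 0 + 72 + 18 + 0 + 49 + 12 + 24 = 175

175


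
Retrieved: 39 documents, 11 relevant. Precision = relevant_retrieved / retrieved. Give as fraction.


Precision = relevant_retrieved / total_retrieved
= 11 / 39
= 11 / (11 + 28)
= 11/39

11/39


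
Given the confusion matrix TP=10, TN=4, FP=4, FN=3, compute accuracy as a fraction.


Accuracy = (TP + TN) / (TP + TN + FP + FN)
TP + TN = 10 + 4 = 14
Total = 10 + 4 + 4 + 3 = 21
Accuracy = 14 / 21 = 2/3

2/3


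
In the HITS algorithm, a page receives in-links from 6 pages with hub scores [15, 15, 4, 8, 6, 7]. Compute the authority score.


Authority = sum of hub scores of in-linkers
In-link 1: hub score = 15
In-link 2: hub score = 15
In-link 3: hub score = 4
In-link 4: hub score = 8
In-link 5: hub score = 6
In-link 6: hub score = 7
Authority = 15 + 15 + 4 + 8 + 6 + 7 = 55

55


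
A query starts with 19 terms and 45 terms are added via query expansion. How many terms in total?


Original terms: 19
Expansion terms: 45
Total = 19 + 45 = 64

64


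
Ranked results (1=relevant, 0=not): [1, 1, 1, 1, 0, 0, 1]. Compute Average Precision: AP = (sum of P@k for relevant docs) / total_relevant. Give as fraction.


Computing P@k for each relevant position:
Position 1: relevant, P@1 = 1/1 = 1
Position 2: relevant, P@2 = 2/2 = 1
Position 3: relevant, P@3 = 3/3 = 1
Position 4: relevant, P@4 = 4/4 = 1
Position 5: not relevant
Position 6: not relevant
Position 7: relevant, P@7 = 5/7 = 5/7
Sum of P@k = 1 + 1 + 1 + 1 + 5/7 = 33/7
AP = 33/7 / 5 = 33/35

33/35


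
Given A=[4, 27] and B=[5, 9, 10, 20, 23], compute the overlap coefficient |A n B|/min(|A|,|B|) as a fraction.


A intersect B = []
|A intersect B| = 0
min(|A|, |B|) = min(2, 5) = 2
Overlap = 0 / 2 = 0

0


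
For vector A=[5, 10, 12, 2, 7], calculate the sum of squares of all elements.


|A|^2 = sum of squared components
A[0]^2 = 5^2 = 25
A[1]^2 = 10^2 = 100
A[2]^2 = 12^2 = 144
A[3]^2 = 2^2 = 4
A[4]^2 = 7^2 = 49
Sum = 25 + 100 + 144 + 4 + 49 = 322

322


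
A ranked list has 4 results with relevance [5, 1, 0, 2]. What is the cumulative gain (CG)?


Cumulative Gain = sum of relevance scores
Position 1: rel=5, running sum=5
Position 2: rel=1, running sum=6
Position 3: rel=0, running sum=6
Position 4: rel=2, running sum=8
CG = 8

8


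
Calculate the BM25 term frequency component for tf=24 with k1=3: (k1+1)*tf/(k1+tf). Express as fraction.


BM25 TF component = (k1+1)*tf / (k1+tf)
k1 = 3, tf = 24
Numerator = (3+1)*24 = 96
Denominator = 3 + 24 = 27
= 96/27 = 32/9

32/9


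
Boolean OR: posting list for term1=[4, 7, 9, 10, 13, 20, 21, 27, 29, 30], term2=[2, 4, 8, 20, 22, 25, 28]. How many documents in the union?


Boolean OR: find union of posting lists
term1 docs: [4, 7, 9, 10, 13, 20, 21, 27, 29, 30]
term2 docs: [2, 4, 8, 20, 22, 25, 28]
Union: [2, 4, 7, 8, 9, 10, 13, 20, 21, 22, 25, 27, 28, 29, 30]
|union| = 15

15


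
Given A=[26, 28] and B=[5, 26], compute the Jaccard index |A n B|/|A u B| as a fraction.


A intersect B = [26]
|A intersect B| = 1
A union B = [5, 26, 28]
|A union B| = 3
Jaccard = 1/3 = 1/3

1/3


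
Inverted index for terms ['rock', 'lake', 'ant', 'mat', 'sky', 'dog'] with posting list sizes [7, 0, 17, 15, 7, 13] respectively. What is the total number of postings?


Summing posting list sizes:
'rock': 7 postings
'lake': 0 postings
'ant': 17 postings
'mat': 15 postings
'sky': 7 postings
'dog': 13 postings
Total = 7 + 0 + 17 + 15 + 7 + 13 = 59

59


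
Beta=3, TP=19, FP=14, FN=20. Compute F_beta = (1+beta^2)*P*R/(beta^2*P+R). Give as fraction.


P = TP/(TP+FP) = 19/33 = 19/33
R = TP/(TP+FN) = 19/39 = 19/39
beta^2 = 3^2 = 9
(1 + beta^2) = 10
Numerator = (1+beta^2)*P*R = 3610/1287
Denominator = beta^2*P + R = 57/11 + 19/39 = 2432/429
F_beta = 95/192

95/192


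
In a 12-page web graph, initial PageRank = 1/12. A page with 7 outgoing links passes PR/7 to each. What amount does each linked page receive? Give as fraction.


Initial PR = 1/12 = 1/12
Outlinks = 7
Contribution per link = PR / outlinks
= 1/12 / 7
= 1/84

1/84


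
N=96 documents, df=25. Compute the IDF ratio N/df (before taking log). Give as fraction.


IDF ratio = N / df
= 96 / 25
= 96/25

96/25


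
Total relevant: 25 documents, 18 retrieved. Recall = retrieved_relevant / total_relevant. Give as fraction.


Recall = retrieved_relevant / total_relevant
= 18 / 25
= 18 / (18 + 7)
= 18/25

18/25


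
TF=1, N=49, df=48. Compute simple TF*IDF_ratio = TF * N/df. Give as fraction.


TF * (N/df)
= 1 * (49/48)
= 1 * 49/48
= 49/48

49/48


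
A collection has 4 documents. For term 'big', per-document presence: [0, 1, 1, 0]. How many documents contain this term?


Checking each document for 'big':
Doc 1: absent
Doc 2: present
Doc 3: present
Doc 4: absent
df = sum of presences = 0 + 1 + 1 + 0 = 2

2


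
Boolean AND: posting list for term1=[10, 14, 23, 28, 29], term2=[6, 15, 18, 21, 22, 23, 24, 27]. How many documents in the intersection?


Boolean AND: find intersection of posting lists
term1 docs: [10, 14, 23, 28, 29]
term2 docs: [6, 15, 18, 21, 22, 23, 24, 27]
Intersection: [23]
|intersection| = 1

1


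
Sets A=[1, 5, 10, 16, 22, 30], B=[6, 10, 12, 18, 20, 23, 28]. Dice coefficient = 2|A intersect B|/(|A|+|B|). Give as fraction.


A intersect B = [10]
|A intersect B| = 1
|A| = 6, |B| = 7
Dice = 2*1 / (6+7)
= 2 / 13 = 2/13

2/13


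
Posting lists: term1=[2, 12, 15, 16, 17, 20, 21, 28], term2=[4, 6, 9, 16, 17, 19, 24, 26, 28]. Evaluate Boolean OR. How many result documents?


Boolean OR: find union of posting lists
term1 docs: [2, 12, 15, 16, 17, 20, 21, 28]
term2 docs: [4, 6, 9, 16, 17, 19, 24, 26, 28]
Union: [2, 4, 6, 9, 12, 15, 16, 17, 19, 20, 21, 24, 26, 28]
|union| = 14

14


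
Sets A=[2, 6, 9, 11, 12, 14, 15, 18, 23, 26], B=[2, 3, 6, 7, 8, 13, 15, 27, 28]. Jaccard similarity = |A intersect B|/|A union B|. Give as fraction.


A intersect B = [2, 6, 15]
|A intersect B| = 3
A union B = [2, 3, 6, 7, 8, 9, 11, 12, 13, 14, 15, 18, 23, 26, 27, 28]
|A union B| = 16
Jaccard = 3/16 = 3/16

3/16


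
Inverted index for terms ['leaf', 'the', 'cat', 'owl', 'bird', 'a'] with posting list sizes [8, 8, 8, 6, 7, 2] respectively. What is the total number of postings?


Summing posting list sizes:
'leaf': 8 postings
'the': 8 postings
'cat': 8 postings
'owl': 6 postings
'bird': 7 postings
'a': 2 postings
Total = 8 + 8 + 8 + 6 + 7 + 2 = 39

39


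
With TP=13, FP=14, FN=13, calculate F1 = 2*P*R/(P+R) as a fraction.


F1 = 2 * P * R / (P + R)
P = TP/(TP+FP) = 13/27 = 13/27
R = TP/(TP+FN) = 13/26 = 1/2
2 * P * R = 2 * 13/27 * 1/2 = 13/27
P + R = 13/27 + 1/2 = 53/54
F1 = 13/27 / 53/54 = 26/53

26/53


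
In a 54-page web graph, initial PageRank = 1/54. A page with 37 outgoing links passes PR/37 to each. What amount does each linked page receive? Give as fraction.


Initial PR = 1/54 = 1/54
Outlinks = 37
Contribution per link = PR / outlinks
= 1/54 / 37
= 1/1998

1/1998


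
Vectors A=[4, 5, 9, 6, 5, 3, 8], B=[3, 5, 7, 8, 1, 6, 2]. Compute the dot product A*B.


Dot product = sum of element-wise products
A[0]*B[0] = 4*3 = 12
A[1]*B[1] = 5*5 = 25
A[2]*B[2] = 9*7 = 63
A[3]*B[3] = 6*8 = 48
A[4]*B[4] = 5*1 = 5
A[5]*B[5] = 3*6 = 18
A[6]*B[6] = 8*2 = 16
Sum = 12 + 25 + 63 + 48 + 5 + 18 + 16 = 187

187


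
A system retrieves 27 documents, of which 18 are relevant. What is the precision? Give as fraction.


Precision = relevant_retrieved / total_retrieved
= 18 / 27
= 18 / (18 + 9)
= 2/3

2/3


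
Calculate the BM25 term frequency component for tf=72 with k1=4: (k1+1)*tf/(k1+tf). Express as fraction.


BM25 TF component = (k1+1)*tf / (k1+tf)
k1 = 4, tf = 72
Numerator = (4+1)*72 = 360
Denominator = 4 + 72 = 76
= 360/76 = 90/19

90/19


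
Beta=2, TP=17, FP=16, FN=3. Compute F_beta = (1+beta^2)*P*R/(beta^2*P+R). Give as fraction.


P = TP/(TP+FP) = 17/33 = 17/33
R = TP/(TP+FN) = 17/20 = 17/20
beta^2 = 2^2 = 4
(1 + beta^2) = 5
Numerator = (1+beta^2)*P*R = 289/132
Denominator = beta^2*P + R = 68/33 + 17/20 = 1921/660
F_beta = 85/113

85/113


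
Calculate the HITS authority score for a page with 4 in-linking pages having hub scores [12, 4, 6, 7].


Authority = sum of hub scores of in-linkers
In-link 1: hub score = 12
In-link 2: hub score = 4
In-link 3: hub score = 6
In-link 4: hub score = 7
Authority = 12 + 4 + 6 + 7 = 29

29


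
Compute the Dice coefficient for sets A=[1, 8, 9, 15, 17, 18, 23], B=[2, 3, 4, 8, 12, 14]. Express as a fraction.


A intersect B = [8]
|A intersect B| = 1
|A| = 7, |B| = 6
Dice = 2*1 / (7+6)
= 2 / 13 = 2/13

2/13


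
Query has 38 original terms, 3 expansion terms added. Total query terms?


Original terms: 38
Expansion terms: 3
Total = 38 + 3 = 41

41


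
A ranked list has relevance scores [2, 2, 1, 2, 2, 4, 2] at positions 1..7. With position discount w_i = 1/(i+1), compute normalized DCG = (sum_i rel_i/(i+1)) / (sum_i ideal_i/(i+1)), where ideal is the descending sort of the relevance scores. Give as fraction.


Position discount weights w_i = 1/(i+1) for i=1..7:
Weights = [1/2, 1/3, 1/4, 1/5, 1/6, 1/7, 1/8]
Actual relevance: [2, 2, 1, 2, 2, 4, 2]
DCG = 2/2 + 2/3 + 1/4 + 2/5 + 2/6 + 4/7 + 2/8 = 243/70
Ideal relevance (sorted desc): [4, 2, 2, 2, 2, 2, 1]
Ideal DCG = 4/2 + 2/3 + 2/4 + 2/5 + 2/6 + 2/7 + 1/8 = 1207/280
nDCG = DCG / ideal_DCG = 243/70 / 1207/280 = 972/1207

972/1207


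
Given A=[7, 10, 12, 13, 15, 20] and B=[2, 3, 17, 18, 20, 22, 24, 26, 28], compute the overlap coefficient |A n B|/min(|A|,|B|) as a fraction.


A intersect B = [20]
|A intersect B| = 1
min(|A|, |B|) = min(6, 9) = 6
Overlap = 1 / 6 = 1/6

1/6


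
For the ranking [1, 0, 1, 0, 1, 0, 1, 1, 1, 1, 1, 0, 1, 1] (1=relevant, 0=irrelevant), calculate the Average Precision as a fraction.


Computing P@k for each relevant position:
Position 1: relevant, P@1 = 1/1 = 1
Position 2: not relevant
Position 3: relevant, P@3 = 2/3 = 2/3
Position 4: not relevant
Position 5: relevant, P@5 = 3/5 = 3/5
Position 6: not relevant
Position 7: relevant, P@7 = 4/7 = 4/7
Position 8: relevant, P@8 = 5/8 = 5/8
Position 9: relevant, P@9 = 6/9 = 2/3
Position 10: relevant, P@10 = 7/10 = 7/10
Position 11: relevant, P@11 = 8/11 = 8/11
Position 12: not relevant
Position 13: relevant, P@13 = 9/13 = 9/13
Position 14: relevant, P@14 = 10/14 = 5/7
Sum of P@k = 1 + 2/3 + 3/5 + 4/7 + 5/8 + 2/3 + 7/10 + 8/11 + 9/13 + 5/7 = 836471/120120
AP = 836471/120120 / 10 = 836471/1201200

836471/1201200


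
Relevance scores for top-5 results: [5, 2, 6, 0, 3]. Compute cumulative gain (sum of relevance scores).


Cumulative Gain = sum of relevance scores
Position 1: rel=5, running sum=5
Position 2: rel=2, running sum=7
Position 3: rel=6, running sum=13
Position 4: rel=0, running sum=13
Position 5: rel=3, running sum=16
CG = 16

16


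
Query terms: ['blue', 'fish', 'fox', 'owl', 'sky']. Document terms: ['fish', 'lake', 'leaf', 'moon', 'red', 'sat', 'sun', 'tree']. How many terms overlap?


Query terms: ['blue', 'fish', 'fox', 'owl', 'sky']
Document terms: ['fish', 'lake', 'leaf', 'moon', 'red', 'sat', 'sun', 'tree']
Common terms: ['fish']
Overlap count = 1

1


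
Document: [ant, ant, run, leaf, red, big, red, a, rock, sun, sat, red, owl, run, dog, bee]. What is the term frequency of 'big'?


Document has 16 words
Scanning for 'big':
Found at positions: [5]
Count = 1

1


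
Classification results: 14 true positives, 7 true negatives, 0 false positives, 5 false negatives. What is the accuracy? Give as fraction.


Accuracy = (TP + TN) / (TP + TN + FP + FN)
TP + TN = 14 + 7 = 21
Total = 14 + 7 + 0 + 5 = 26
Accuracy = 21 / 26 = 21/26

21/26


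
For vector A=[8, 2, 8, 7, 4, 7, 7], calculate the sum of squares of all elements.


|A|^2 = sum of squared components
A[0]^2 = 8^2 = 64
A[1]^2 = 2^2 = 4
A[2]^2 = 8^2 = 64
A[3]^2 = 7^2 = 49
A[4]^2 = 4^2 = 16
A[5]^2 = 7^2 = 49
A[6]^2 = 7^2 = 49
Sum = 64 + 4 + 64 + 49 + 16 + 49 + 49 = 295

295


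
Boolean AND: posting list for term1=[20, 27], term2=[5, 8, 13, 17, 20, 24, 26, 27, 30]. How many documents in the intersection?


Boolean AND: find intersection of posting lists
term1 docs: [20, 27]
term2 docs: [5, 8, 13, 17, 20, 24, 26, 27, 30]
Intersection: [20, 27]
|intersection| = 2

2


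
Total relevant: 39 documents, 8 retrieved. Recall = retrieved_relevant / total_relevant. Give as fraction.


Recall = retrieved_relevant / total_relevant
= 8 / 39
= 8 / (8 + 31)
= 8/39

8/39


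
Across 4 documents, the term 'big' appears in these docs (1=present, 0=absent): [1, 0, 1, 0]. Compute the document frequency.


Checking each document for 'big':
Doc 1: present
Doc 2: absent
Doc 3: present
Doc 4: absent
df = sum of presences = 1 + 0 + 1 + 0 = 2

2


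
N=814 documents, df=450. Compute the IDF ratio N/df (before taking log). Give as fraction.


IDF ratio = N / df
= 814 / 450
= 407/225

407/225


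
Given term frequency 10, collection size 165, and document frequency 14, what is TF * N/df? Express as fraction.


TF * (N/df)
= 10 * (165/14)
= 10 * 165/14
= 825/7

825/7


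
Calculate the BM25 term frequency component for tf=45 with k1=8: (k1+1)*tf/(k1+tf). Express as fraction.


BM25 TF component = (k1+1)*tf / (k1+tf)
k1 = 8, tf = 45
Numerator = (8+1)*45 = 405
Denominator = 8 + 45 = 53
= 405/53 = 405/53

405/53


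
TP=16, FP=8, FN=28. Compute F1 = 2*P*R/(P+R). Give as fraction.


F1 = 2 * P * R / (P + R)
P = TP/(TP+FP) = 16/24 = 2/3
R = TP/(TP+FN) = 16/44 = 4/11
2 * P * R = 2 * 2/3 * 4/11 = 16/33
P + R = 2/3 + 4/11 = 34/33
F1 = 16/33 / 34/33 = 8/17

8/17


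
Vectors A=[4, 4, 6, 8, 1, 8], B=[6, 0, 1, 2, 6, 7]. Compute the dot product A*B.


Dot product = sum of element-wise products
A[0]*B[0] = 4*6 = 24
A[1]*B[1] = 4*0 = 0
A[2]*B[2] = 6*1 = 6
A[3]*B[3] = 8*2 = 16
A[4]*B[4] = 1*6 = 6
A[5]*B[5] = 8*7 = 56
Sum = 24 + 0 + 6 + 16 + 6 + 56 = 108

108


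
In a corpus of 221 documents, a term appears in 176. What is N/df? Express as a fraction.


IDF ratio = N / df
= 221 / 176
= 221/176

221/176


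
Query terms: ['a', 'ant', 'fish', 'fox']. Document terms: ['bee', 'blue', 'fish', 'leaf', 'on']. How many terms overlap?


Query terms: ['a', 'ant', 'fish', 'fox']
Document terms: ['bee', 'blue', 'fish', 'leaf', 'on']
Common terms: ['fish']
Overlap count = 1

1


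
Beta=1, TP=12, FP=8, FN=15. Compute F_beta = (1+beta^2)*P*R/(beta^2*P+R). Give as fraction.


P = TP/(TP+FP) = 12/20 = 3/5
R = TP/(TP+FN) = 12/27 = 4/9
beta^2 = 1^2 = 1
(1 + beta^2) = 2
Numerator = (1+beta^2)*P*R = 8/15
Denominator = beta^2*P + R = 3/5 + 4/9 = 47/45
F_beta = 24/47

24/47


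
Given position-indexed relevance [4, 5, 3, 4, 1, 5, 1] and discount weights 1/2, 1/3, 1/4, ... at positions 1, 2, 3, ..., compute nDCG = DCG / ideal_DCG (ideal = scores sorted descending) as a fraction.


Position discount weights w_i = 1/(i+1) for i=1..7:
Weights = [1/2, 1/3, 1/4, 1/5, 1/6, 1/7, 1/8]
Actual relevance: [4, 5, 3, 4, 1, 5, 1]
DCG = 4/2 + 5/3 + 3/4 + 4/5 + 1/6 + 5/7 + 1/8 = 5227/840
Ideal relevance (sorted desc): [5, 5, 4, 4, 3, 1, 1]
Ideal DCG = 5/2 + 5/3 + 4/4 + 4/5 + 3/6 + 1/7 + 1/8 = 5657/840
nDCG = DCG / ideal_DCG = 5227/840 / 5657/840 = 5227/5657

5227/5657


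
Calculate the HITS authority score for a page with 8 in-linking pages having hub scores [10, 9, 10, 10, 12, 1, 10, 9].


Authority = sum of hub scores of in-linkers
In-link 1: hub score = 10
In-link 2: hub score = 9
In-link 3: hub score = 10
In-link 4: hub score = 10
In-link 5: hub score = 12
In-link 6: hub score = 1
In-link 7: hub score = 10
In-link 8: hub score = 9
Authority = 10 + 9 + 10 + 10 + 12 + 1 + 10 + 9 = 71

71


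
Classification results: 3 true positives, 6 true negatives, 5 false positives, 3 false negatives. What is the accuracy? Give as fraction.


Accuracy = (TP + TN) / (TP + TN + FP + FN)
TP + TN = 3 + 6 = 9
Total = 3 + 6 + 5 + 3 = 17
Accuracy = 9 / 17 = 9/17

9/17


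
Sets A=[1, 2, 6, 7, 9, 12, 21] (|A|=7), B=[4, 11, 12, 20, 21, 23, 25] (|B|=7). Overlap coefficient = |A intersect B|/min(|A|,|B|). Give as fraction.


A intersect B = [12, 21]
|A intersect B| = 2
min(|A|, |B|) = min(7, 7) = 7
Overlap = 2 / 7 = 2/7

2/7


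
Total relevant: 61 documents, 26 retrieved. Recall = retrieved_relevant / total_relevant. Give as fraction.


Recall = retrieved_relevant / total_relevant
= 26 / 61
= 26 / (26 + 35)
= 26/61

26/61


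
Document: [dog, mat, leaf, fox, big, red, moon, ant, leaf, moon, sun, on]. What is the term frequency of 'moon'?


Document has 12 words
Scanning for 'moon':
Found at positions: [6, 9]
Count = 2

2


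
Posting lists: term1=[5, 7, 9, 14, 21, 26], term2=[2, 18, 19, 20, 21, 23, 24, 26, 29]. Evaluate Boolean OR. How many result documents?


Boolean OR: find union of posting lists
term1 docs: [5, 7, 9, 14, 21, 26]
term2 docs: [2, 18, 19, 20, 21, 23, 24, 26, 29]
Union: [2, 5, 7, 9, 14, 18, 19, 20, 21, 23, 24, 26, 29]
|union| = 13

13


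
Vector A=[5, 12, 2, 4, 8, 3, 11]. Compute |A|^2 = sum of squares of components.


|A|^2 = sum of squared components
A[0]^2 = 5^2 = 25
A[1]^2 = 12^2 = 144
A[2]^2 = 2^2 = 4
A[3]^2 = 4^2 = 16
A[4]^2 = 8^2 = 64
A[5]^2 = 3^2 = 9
A[6]^2 = 11^2 = 121
Sum = 25 + 144 + 4 + 16 + 64 + 9 + 121 = 383

383


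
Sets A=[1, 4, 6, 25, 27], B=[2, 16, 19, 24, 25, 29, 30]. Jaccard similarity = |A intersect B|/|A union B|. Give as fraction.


A intersect B = [25]
|A intersect B| = 1
A union B = [1, 2, 4, 6, 16, 19, 24, 25, 27, 29, 30]
|A union B| = 11
Jaccard = 1/11 = 1/11

1/11


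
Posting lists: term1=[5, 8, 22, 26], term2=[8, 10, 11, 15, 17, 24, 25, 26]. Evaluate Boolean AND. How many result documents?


Boolean AND: find intersection of posting lists
term1 docs: [5, 8, 22, 26]
term2 docs: [8, 10, 11, 15, 17, 24, 25, 26]
Intersection: [8, 26]
|intersection| = 2

2


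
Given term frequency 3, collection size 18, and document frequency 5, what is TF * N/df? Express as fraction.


TF * (N/df)
= 3 * (18/5)
= 3 * 18/5
= 54/5

54/5


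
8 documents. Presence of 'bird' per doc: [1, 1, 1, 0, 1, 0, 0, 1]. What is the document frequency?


Checking each document for 'bird':
Doc 1: present
Doc 2: present
Doc 3: present
Doc 4: absent
Doc 5: present
Doc 6: absent
Doc 7: absent
Doc 8: present
df = sum of presences = 1 + 1 + 1 + 0 + 1 + 0 + 0 + 1 = 5

5


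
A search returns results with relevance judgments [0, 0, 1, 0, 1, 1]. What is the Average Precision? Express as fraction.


Computing P@k for each relevant position:
Position 1: not relevant
Position 2: not relevant
Position 3: relevant, P@3 = 1/3 = 1/3
Position 4: not relevant
Position 5: relevant, P@5 = 2/5 = 2/5
Position 6: relevant, P@6 = 3/6 = 1/2
Sum of P@k = 1/3 + 2/5 + 1/2 = 37/30
AP = 37/30 / 3 = 37/90

37/90


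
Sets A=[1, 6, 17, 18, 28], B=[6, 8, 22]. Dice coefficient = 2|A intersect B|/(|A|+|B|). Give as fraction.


A intersect B = [6]
|A intersect B| = 1
|A| = 5, |B| = 3
Dice = 2*1 / (5+3)
= 2 / 8 = 1/4

1/4


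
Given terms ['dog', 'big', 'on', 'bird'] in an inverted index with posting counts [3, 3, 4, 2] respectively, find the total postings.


Summing posting list sizes:
'dog': 3 postings
'big': 3 postings
'on': 4 postings
'bird': 2 postings
Total = 3 + 3 + 4 + 2 = 12

12


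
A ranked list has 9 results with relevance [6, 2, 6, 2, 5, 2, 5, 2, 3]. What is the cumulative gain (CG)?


Cumulative Gain = sum of relevance scores
Position 1: rel=6, running sum=6
Position 2: rel=2, running sum=8
Position 3: rel=6, running sum=14
Position 4: rel=2, running sum=16
Position 5: rel=5, running sum=21
Position 6: rel=2, running sum=23
Position 7: rel=5, running sum=28
Position 8: rel=2, running sum=30
Position 9: rel=3, running sum=33
CG = 33

33


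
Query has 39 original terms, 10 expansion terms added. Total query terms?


Original terms: 39
Expansion terms: 10
Total = 39 + 10 = 49

49


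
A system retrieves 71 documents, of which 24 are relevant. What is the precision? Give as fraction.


Precision = relevant_retrieved / total_retrieved
= 24 / 71
= 24 / (24 + 47)
= 24/71

24/71


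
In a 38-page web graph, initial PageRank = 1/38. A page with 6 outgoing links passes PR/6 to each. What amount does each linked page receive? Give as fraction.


Initial PR = 1/38 = 1/38
Outlinks = 6
Contribution per link = PR / outlinks
= 1/38 / 6
= 1/228

1/228


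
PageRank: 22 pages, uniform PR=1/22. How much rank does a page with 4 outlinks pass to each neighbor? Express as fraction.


Initial PR = 1/22 = 1/22
Outlinks = 4
Contribution per link = PR / outlinks
= 1/22 / 4
= 1/88

1/88


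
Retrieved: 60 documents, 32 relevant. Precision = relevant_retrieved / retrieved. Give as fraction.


Precision = relevant_retrieved / total_retrieved
= 32 / 60
= 32 / (32 + 28)
= 8/15

8/15


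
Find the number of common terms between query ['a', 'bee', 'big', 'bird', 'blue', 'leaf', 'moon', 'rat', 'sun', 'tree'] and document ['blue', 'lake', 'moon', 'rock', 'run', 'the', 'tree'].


Query terms: ['a', 'bee', 'big', 'bird', 'blue', 'leaf', 'moon', 'rat', 'sun', 'tree']
Document terms: ['blue', 'lake', 'moon', 'rock', 'run', 'the', 'tree']
Common terms: ['blue', 'moon', 'tree']
Overlap count = 3

3


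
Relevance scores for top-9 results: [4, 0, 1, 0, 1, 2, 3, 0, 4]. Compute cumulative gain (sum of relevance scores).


Cumulative Gain = sum of relevance scores
Position 1: rel=4, running sum=4
Position 2: rel=0, running sum=4
Position 3: rel=1, running sum=5
Position 4: rel=0, running sum=5
Position 5: rel=1, running sum=6
Position 6: rel=2, running sum=8
Position 7: rel=3, running sum=11
Position 8: rel=0, running sum=11
Position 9: rel=4, running sum=15
CG = 15

15


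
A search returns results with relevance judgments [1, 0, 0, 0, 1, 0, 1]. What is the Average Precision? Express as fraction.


Computing P@k for each relevant position:
Position 1: relevant, P@1 = 1/1 = 1
Position 2: not relevant
Position 3: not relevant
Position 4: not relevant
Position 5: relevant, P@5 = 2/5 = 2/5
Position 6: not relevant
Position 7: relevant, P@7 = 3/7 = 3/7
Sum of P@k = 1 + 2/5 + 3/7 = 64/35
AP = 64/35 / 3 = 64/105

64/105
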